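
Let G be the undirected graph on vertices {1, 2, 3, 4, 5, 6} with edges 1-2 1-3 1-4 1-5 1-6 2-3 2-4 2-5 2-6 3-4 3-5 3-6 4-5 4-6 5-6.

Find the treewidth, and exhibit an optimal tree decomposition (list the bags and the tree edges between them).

Treewidth 5.
One optimal decomposition is:
Bags: B1 = {1, 2, 3, 4, 5, 6}
Tree: (single bag)

A single bag containing all 6 vertices is trivially a valid decomposition of width 5. On the other hand G contains the 6-clique {1, 2, 3, 4, 5, 6}. A clique must lie in a single bag of any decomposition, so no decomposition can have width below 5. Therefore the treewidth is 5.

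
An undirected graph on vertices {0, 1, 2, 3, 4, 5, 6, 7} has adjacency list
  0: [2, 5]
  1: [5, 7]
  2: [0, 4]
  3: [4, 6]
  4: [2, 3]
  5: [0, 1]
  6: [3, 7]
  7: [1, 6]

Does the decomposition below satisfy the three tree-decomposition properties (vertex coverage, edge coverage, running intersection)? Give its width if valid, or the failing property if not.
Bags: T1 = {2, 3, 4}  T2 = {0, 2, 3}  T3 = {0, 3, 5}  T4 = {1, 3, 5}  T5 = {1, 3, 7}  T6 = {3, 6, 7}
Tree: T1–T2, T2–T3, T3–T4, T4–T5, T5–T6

Yes; width 2.

Vertex coverage: the bags together contain {0, 1, 2, 3, 4, 5, 6, 7}, the full vertex set. Edge coverage: each edge of G has both endpoints in at least one bag. Running intersection: for every vertex, the bags containing it form a connected subtree. All three properties hold, so this is a valid tree decomposition of width max|bag| − 1 = 2, and hence tw(G) ≤ 2.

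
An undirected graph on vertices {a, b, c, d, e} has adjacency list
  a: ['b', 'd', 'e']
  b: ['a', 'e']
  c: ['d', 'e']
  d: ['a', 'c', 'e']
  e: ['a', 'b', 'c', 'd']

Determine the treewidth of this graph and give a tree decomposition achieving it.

Treewidth 2.
Bags: B1 = {c, d, e}  B2 = {a, d, e}  B3 = {a, b, e}
Tree: B1–B2, B2–B3

Each bag holds 3 vertices, so the decomposition has width 2, which upper-bounds the treewidth. For the lower bound, the 3 vertices {c, d, e} are pairwise adjacent, and any tree decomposition puts a clique entirely inside one bag — forcing width ≥ 2. Therefore the treewidth is 2.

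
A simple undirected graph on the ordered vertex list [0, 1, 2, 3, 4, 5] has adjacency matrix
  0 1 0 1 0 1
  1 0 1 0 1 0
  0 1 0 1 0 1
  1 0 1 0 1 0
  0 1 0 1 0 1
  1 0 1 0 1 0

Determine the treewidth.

3

A width-3 tree decomposition is:
Bags: B1 = {0, 1, 3, 5}  B2 = {1, 2, 3, 5}  B3 = {1, 3, 4, 5}
Tree: B1–B2, B2–B3
The largest bag has 4 vertices, giving width 3; this decomposition certifies tw(G) ≤ 3. For the lower bound: the 4 vertex sets {0,5}, {2,3}, {1}, {4} are disjoint, each induces a connected subgraph, and every pair is joined by at least one edge of G. Contracting each set to a single vertex therefore yields K_{4} as a minor, and since treewidth is minor-monotone, tw(G) ≥ tw(K_{4}) = 3. Therefore the treewidth is 3.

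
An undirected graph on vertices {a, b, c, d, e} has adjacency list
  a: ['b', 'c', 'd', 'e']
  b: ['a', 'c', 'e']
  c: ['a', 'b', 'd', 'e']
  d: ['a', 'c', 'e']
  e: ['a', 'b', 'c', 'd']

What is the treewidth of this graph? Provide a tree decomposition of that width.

The largest bag has 4 vertices, giving width 3; this decomposition certifies tw(G) ≤ 3. On the other hand G contains the 4-clique {a, c, d, e}. A clique must lie in a single bag of any decomposition, so no decomposition can have width below 3. Hence tw(G) = 3 exactly.

Treewidth 3.
Bags: B1 = {a, b, c, e}  B2 = {a, c, d, e}
Tree: B1–B2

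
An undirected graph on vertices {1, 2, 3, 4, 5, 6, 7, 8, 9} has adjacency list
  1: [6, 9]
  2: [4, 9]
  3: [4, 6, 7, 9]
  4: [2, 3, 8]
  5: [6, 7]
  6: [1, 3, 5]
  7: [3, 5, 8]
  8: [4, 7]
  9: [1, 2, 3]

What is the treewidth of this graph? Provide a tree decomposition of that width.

Every bag has size at most 4, so the width is 4 − 1 = 3 and tw(G) ≤ 3. For the lower bound: the 4 vertex sets {1,2,9}, {6}, {3}, {4,5,7,8} are disjoint, each induces a connected subgraph, and every pair is joined by at least one edge of G. Contracting each set to a single vertex therefore yields K_{4} as a minor, and since treewidth is minor-monotone, tw(G) ≥ tw(K_{4}) = 3. Combining the bounds, tw(G) = 3.

Treewidth 3.
One optimal decomposition is:
Bags: B1 = {1, 2, 6, 9}  B2 = {2, 3, 6, 9}  B3 = {2, 3, 4, 6}  B4 = {3, 4, 5, 6}  B5 = {3, 4, 5, 7}  B6 = {4, 5, 7, 8}
Tree: B1–B2, B2–B3, B3–B4, B4–B5, B5–B6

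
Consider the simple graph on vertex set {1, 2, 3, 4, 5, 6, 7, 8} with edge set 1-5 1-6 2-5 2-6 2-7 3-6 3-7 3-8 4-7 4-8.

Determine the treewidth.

2

A width-2 tree decomposition is:
Bags: B1 = {1, 5, 6}  B2 = {2, 5, 6}  B3 = {2, 3, 6}  B4 = {2, 3, 7}  B5 = {3, 7, 8}  B6 = {4, 7, 8}
Tree: B1–B2, B2–B3, B3–B4, B4–B5, B5–B6
Each bag holds 3 vertices, so the decomposition has width 2, which upper-bounds the treewidth. The edges 1–5–2–6–1 form a cycle, so G is not a tree and its treewidth is at least 2. The upper and lower bounds meet at 2, so that is the treewidth.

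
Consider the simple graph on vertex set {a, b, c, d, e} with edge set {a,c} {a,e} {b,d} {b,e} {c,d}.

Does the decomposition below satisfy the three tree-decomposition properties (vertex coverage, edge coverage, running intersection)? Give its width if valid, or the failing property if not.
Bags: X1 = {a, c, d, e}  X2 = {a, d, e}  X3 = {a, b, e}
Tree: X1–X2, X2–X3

A tree decomposition must satisfy three properties: every vertex lies in some bag; for every edge, both endpoints lie together in some bag; and for every vertex, the bags containing it form a connected subtree. Here edge (d,b) lies in no bag, so the decomposition is invalid.

No — edge (d,b) lies in no bag.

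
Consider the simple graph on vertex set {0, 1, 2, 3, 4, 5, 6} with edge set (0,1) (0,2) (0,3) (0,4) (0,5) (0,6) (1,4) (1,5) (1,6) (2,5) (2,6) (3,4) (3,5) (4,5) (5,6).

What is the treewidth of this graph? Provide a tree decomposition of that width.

The largest bag has 4 vertices, giving width 3; this decomposition certifies tw(G) ≤ 3. On the other hand G contains the 4-clique {0, 1, 4, 5}. A clique must lie in a single bag of any decomposition, so no decomposition can have width below 3. The upper and lower bounds meet at 3, so that is the treewidth.

Treewidth 3.
One such decomposition:
Bags: B1 = {0, 1, 4, 5}  B2 = {0, 3, 4, 5}  B3 = {0, 1, 5, 6}  B4 = {0, 2, 5, 6}
Tree: B1–B2, B1–B3, B3–B4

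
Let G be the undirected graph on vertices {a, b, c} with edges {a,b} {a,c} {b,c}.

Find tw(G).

A width-2 tree decomposition is:
Bags: B1 = {a, b, c}
Tree: (single bag)
With just one bag of size 3, the width is 3 − 1 = 2, so tw(G) ≤ 2. For the lower bound, the 3 vertices {a, b, c} are pairwise adjacent, and any tree decomposition puts a clique entirely inside one bag — forcing width ≥ 2. Hence tw(G) = 2 exactly.

2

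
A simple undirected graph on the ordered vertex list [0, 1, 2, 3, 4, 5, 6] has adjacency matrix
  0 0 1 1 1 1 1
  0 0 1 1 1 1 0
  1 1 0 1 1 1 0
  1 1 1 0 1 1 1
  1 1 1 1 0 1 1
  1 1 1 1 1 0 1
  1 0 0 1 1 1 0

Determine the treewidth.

A width-4 tree decomposition is:
Bags: B1 = {0, 3, 4, 5, 6}  B2 = {0, 2, 3, 4, 5}  B3 = {1, 2, 3, 4, 5}
Tree: B1–B2, B2–B3
Each bag holds 5 vertices, so the decomposition has width 4, which upper-bounds the treewidth. For the lower bound, the 5 vertices {0, 2, 3, 4, 5} are pairwise adjacent, and any tree decomposition puts a clique entirely inside one bag — forcing width ≥ 4. Hence tw(G) = 4 exactly.

4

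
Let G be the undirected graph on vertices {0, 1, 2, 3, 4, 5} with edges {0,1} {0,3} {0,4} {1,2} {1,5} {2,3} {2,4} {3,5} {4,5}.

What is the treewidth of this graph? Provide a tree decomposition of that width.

Treewidth 3.
One such decomposition:
Bags: B1 = {0, 1, 2, 5}  B2 = {0, 2, 4, 5}  B3 = {0, 2, 3, 5}
Tree: B1–B2, B2–B3

The largest bag has 4 vertices, giving width 3; this decomposition certifies tw(G) ≤ 3. For the lower bound: the 4 vertex sets {1,5}, {0,4}, {2}, {3} are disjoint, each induces a connected subgraph, and every pair is joined by at least one edge of G. Contracting each set to a single vertex therefore yields K_{4} as a minor, and since treewidth is minor-monotone, tw(G) ≥ tw(K_{4}) = 3. Combining the bounds, tw(G) = 3.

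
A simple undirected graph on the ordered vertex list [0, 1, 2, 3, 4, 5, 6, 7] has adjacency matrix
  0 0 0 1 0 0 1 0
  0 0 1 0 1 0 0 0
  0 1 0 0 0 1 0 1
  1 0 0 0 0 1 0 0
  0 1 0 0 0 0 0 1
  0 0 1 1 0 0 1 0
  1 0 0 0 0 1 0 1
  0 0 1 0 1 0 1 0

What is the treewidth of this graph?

2

A width-2 tree decomposition is:
Bags: B1 = {1, 4, 7}  B2 = {1, 2, 7}  B3 = {2, 6, 7}  B4 = {2, 5, 6}  B5 = {0, 5, 6}  B6 = {0, 3, 5}
Tree: B1–B2, B2–B3, B3–B4, B4–B5, B5–B6
Each bag holds 3 vertices, so the decomposition has width 2, which upper-bounds the treewidth. For the lower bound, G contains the cycle 4–1–2–7–4, so G is not a forest; only forests have treewidth ≤ 1, hence tw(G) ≥ 2. Hence tw(G) = 2 exactly.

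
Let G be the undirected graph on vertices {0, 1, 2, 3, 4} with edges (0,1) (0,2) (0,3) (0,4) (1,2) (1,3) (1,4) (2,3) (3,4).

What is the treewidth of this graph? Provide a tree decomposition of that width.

Treewidth 3.
Bags: B1 = {0, 1, 2, 3}  B2 = {0, 1, 3, 4}
Tree: B1–B2

The largest bag has 4 vertices, giving width 3; this decomposition certifies tw(G) ≤ 3. Conversely, {0, 1, 2, 3} is a clique of size 4, and the vertices of any clique must share a bag in every tree decomposition; so some bag has ≥ 4 vertices and tw(G) ≥ 3. Combining the bounds, tw(G) = 3.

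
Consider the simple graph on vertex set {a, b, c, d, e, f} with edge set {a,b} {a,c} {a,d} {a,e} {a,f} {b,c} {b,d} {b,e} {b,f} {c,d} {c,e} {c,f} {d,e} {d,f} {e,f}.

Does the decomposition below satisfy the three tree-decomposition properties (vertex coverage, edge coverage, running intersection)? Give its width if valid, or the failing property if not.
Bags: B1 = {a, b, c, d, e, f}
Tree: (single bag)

Yes; width 5.

Every vertex of G appears in some bag (union = {a, b, c, d, e, f}); every edge is covered by a bag; and for each vertex v the set of bags containing v is connected in the bag tree. The decomposition is therefore valid. The largest bag has 6 vertices, so the width is 5.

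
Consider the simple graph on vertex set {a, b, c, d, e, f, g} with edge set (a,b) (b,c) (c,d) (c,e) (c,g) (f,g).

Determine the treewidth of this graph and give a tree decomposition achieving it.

The largest bag has 2 vertices, giving width 1; this decomposition certifies tw(G) ≤ 1. Since G has at least one edge (e.g. c–b), it is not an edgeless graph, so tw(G) ≥ 1. Combining the bounds, tw(G) = 1.

Treewidth 1.
One such decomposition:
Bags: B1 = {b, c}  B2 = {c, g}  B3 = {f, g}  B4 = {c, d}  B5 = {c, e}  B6 = {a, b}
Tree: B1–B2, B2–B3, B1–B4, B4–B5, B1–B6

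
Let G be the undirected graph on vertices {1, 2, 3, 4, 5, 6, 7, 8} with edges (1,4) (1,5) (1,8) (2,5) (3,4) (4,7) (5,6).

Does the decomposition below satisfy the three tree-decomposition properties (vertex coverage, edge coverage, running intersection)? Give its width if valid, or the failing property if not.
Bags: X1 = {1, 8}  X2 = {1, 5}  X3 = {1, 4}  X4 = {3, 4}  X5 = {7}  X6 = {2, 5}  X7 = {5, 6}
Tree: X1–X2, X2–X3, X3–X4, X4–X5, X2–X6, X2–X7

No — edge (4,7) lies in no bag.

A tree decomposition must satisfy three properties: every vertex lies in some bag; for every edge, both endpoints lie together in some bag; and for every vertex, the bags containing it form a connected subtree. Here edge (4,7) lies in no bag, so the decomposition is invalid.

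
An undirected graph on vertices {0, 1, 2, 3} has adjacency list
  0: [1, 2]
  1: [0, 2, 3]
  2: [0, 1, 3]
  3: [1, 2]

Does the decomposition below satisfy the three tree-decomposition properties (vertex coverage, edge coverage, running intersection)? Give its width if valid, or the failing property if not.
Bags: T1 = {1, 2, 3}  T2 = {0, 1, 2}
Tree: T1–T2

Every vertex of G appears in some bag (union = {0, 1, 2, 3}); every edge is covered by a bag; and for each vertex v the set of bags containing v is connected in the bag tree. The decomposition is therefore valid. The largest bag has 3 vertices, so the width is 2.

Yes; width 2.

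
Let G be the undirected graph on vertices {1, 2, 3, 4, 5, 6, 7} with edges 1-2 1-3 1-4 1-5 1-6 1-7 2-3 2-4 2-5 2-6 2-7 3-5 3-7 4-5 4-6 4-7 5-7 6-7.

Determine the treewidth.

A width-4 tree decomposition is:
Bags: B1 = {1, 2, 3, 5, 7}  B2 = {1, 2, 4, 5, 7}  B3 = {1, 2, 4, 6, 7}
Tree: B1–B2, B2–B3
The largest bag has 5 vertices, giving width 4; this decomposition certifies tw(G) ≤ 4. On the other hand G contains the 5-clique {1, 2, 3, 5, 7}. A clique must lie in a single bag of any decomposition, so no decomposition can have width below 4. Hence tw(G) = 4 exactly.

4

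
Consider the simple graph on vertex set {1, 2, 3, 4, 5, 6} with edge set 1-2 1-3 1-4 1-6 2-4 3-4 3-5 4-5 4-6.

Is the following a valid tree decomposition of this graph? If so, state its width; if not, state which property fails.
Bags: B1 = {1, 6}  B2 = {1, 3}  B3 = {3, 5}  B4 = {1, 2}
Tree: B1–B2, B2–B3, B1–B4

A tree decomposition must satisfy three properties: every vertex lies in some bag; for every edge, both endpoints lie together in some bag; and for every vertex, the bags containing it form a connected subtree. Here vertex 4 appears in no bag, so the decomposition is invalid.

No — vertex 4 appears in no bag.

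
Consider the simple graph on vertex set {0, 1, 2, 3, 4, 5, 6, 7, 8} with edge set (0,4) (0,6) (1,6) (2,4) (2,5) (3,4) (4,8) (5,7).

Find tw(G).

A width-1 tree decomposition is:
Bags: B1 = {5, 7}  B2 = {2, 5}  B3 = {2, 4}  B4 = {0, 4}  B5 = {0, 6}  B6 = {4, 8}  B7 = {1, 6}  B8 = {3, 4}
Tree: B1–B2, B2–B3, B3–B4, B4–B5, B4–B6, B5–B7, B3–B8
Each bag holds 2 vertices, so the decomposition has width 1, which upper-bounds the treewidth. Any graph with an edge has treewidth ≥ 1, and G has the edge 7–5. Hence tw(G) = 1 exactly.

1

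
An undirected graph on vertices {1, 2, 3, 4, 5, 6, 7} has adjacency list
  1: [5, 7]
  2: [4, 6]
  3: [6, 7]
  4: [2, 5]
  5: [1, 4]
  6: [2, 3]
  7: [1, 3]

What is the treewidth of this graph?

2

A width-2 tree decomposition is:
Bags: B1 = {2, 4, 6}  B2 = {3, 4, 6}  B3 = {3, 4, 7}  B4 = {1, 4, 7}  B5 = {1, 4, 5}
Tree: B1–B2, B2–B3, B3–B4, B4–B5
Each bag holds 3 vertices, so the decomposition has width 2, which upper-bounds the treewidth. Since 4–2–6–3–7–1–5–4 is a cycle in G, G is not acyclic. Forests are exactly the graphs of treewidth ≤ 1, so tw(G) ≥ 2. Combining the bounds, tw(G) = 2.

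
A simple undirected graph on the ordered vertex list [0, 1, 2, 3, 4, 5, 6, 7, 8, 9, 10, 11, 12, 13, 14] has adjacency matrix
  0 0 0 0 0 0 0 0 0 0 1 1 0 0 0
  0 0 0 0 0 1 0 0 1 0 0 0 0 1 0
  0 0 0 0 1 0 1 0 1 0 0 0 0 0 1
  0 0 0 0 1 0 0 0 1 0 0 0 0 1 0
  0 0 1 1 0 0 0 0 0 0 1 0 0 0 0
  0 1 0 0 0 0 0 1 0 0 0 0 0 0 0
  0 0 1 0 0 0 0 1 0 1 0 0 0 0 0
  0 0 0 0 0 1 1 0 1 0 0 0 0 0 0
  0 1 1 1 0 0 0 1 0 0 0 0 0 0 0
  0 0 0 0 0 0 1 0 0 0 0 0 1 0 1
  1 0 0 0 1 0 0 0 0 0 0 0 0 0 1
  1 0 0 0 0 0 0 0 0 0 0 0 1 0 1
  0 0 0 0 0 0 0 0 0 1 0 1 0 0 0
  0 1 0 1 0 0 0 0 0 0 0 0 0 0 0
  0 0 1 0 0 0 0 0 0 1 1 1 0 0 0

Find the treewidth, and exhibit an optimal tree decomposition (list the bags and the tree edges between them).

Every bag has size at most 4, so the width is 4 − 1 = 3 and tw(G) ≤ 3. For the lower bound: the 4 vertex sets {1,5,13}, {7}, {8}, {2,3,4,6} are disjoint, each induces a connected subgraph, and every pair is joined by at least one edge of G. Contracting each set to a single vertex therefore yields K_{4} as a minor, and since treewidth is minor-monotone, tw(G) ≥ tw(K_{4}) = 3. Combining the bounds, tw(G) = 3.

Treewidth 3.
Bags: B1 = {1, 5, 7, 13}  B2 = {1, 7, 8, 13}  B3 = {3, 7, 8, 13}  B4 = {3, 6, 7, 8}  B5 = {2, 3, 6, 8}  B6 = {2, 3, 4, 6}  B7 = {2, 4, 6, 9}  B8 = {2, 4, 9, 14}  B9 = {4, 9, 10, 14}  B10 = {9, 10, 12, 14}  B11 = {10, 11, 12, 14}  B12 = {0, 10, 11, 12}
Tree: B1–B2, B2–B3, B3–B4, B4–B5, B5–B6, B6–B7, B7–B8, B8–B9, B9–B10, B10–B11, B11–B12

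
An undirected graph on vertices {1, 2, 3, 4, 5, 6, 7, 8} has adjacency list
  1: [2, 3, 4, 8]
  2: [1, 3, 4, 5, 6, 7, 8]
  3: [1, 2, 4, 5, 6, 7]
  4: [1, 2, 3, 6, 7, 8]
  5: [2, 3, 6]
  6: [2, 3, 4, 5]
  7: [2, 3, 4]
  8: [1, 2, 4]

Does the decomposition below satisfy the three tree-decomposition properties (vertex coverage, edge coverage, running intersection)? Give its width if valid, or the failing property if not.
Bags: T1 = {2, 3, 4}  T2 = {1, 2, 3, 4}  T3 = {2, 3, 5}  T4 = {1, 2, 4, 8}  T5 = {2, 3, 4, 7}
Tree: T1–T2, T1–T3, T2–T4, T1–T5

No — vertex 6 appears in no bag.

A tree decomposition must satisfy three properties: every vertex lies in some bag; for every edge, both endpoints lie together in some bag; and for every vertex, the bags containing it form a connected subtree. Here vertex 6 appears in no bag, so the decomposition is invalid.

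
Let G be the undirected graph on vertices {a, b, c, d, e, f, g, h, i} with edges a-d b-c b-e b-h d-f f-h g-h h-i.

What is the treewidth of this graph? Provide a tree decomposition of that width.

The largest bag has 2 vertices, giving width 1; this decomposition certifies tw(G) ≤ 1. G has an edge, so its treewidth is at least 1. Combining the bounds, tw(G) = 1.

Treewidth 1.
Bags: B1 = {f, h}  B2 = {g, h}  B3 = {h, i}  B4 = {b, h}  B5 = {b, e}  B6 = {b, c}  B7 = {d, f}  B8 = {a, d}
Tree: B1–B2, B1–B3, B1–B4, B4–B5, B4–B6, B1–B7, B7–B8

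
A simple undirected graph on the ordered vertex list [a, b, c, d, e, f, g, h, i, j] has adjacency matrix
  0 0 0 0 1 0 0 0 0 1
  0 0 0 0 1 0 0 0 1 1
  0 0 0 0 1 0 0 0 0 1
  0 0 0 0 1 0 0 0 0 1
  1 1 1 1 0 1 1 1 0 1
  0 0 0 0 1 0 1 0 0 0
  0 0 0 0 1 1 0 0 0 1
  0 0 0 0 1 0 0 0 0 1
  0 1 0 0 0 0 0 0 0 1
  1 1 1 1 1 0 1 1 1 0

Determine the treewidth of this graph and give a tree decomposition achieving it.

Treewidth 2.
One optimal decomposition is:
Bags: B1 = {b, i, j}  B2 = {b, e, j}  B3 = {d, e, j}  B4 = {e, h, j}  B5 = {e, g, j}  B6 = {e, f, g}  B7 = {c, e, j}  B8 = {a, e, j}
Tree: B1–B2, B2–B3, B2–B4, B2–B5, B5–B6, B5–B7, B7–B8

Every bag has size at most 3, so the width is 3 − 1 = 2 and tw(G) ≤ 2. Conversely, {d, e, j} is a clique of size 3, and the vertices of any clique must share a bag in every tree decomposition; so some bag has ≥ 3 vertices and tw(G) ≥ 2. Hence tw(G) = 2 exactly.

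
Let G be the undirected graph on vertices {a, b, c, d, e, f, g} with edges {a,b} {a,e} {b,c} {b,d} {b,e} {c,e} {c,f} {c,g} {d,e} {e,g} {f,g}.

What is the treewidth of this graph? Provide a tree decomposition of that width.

The largest bag has 3 vertices, giving width 2; this decomposition certifies tw(G) ≤ 2. Conversely, {c, e, g} is a clique of size 3, and the vertices of any clique must share a bag in every tree decomposition; so some bag has ≥ 3 vertices and tw(G) ≥ 2. The upper and lower bounds meet at 2, so that is the treewidth.

Treewidth 2.
Bags: B1 = {a, b, e}  B2 = {b, c, e}  B3 = {b, d, e}  B4 = {c, e, g}  B5 = {c, f, g}
Tree: B1–B2, B2–B3, B2–B4, B4–B5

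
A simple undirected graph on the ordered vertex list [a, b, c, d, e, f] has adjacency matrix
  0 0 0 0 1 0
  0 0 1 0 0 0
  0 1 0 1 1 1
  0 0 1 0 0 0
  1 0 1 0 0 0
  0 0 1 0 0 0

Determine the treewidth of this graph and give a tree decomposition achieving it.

Every bag has size at most 2, so the width is 2 − 1 = 1 and tw(G) ≤ 1. Since G has at least one edge (e.g. c–e), it is not an edgeless graph, so tw(G) ≥ 1. Combining the bounds, tw(G) = 1.

Treewidth 1.
One optimal decomposition is:
Bags: B1 = {c, e}  B2 = {c, f}  B3 = {a, e}  B4 = {c, d}  B5 = {b, c}
Tree: B1–B2, B1–B3, B1–B4, B4–B5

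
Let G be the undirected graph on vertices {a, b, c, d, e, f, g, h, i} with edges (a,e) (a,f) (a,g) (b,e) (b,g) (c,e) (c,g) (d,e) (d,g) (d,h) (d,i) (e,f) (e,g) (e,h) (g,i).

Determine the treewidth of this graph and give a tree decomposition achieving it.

The largest bag has 3 vertices, giving width 2; this decomposition certifies tw(G) ≤ 2. For the lower bound, the 3 vertices {d, e, g} are pairwise adjacent, and any tree decomposition puts a clique entirely inside one bag — forcing width ≥ 2. The upper and lower bounds meet at 2, so that is the treewidth.

Treewidth 2.
One such decomposition:
Bags: B1 = {c, e, g}  B2 = {a, e, g}  B3 = {d, e, g}  B4 = {b, e, g}  B5 = {d, g, i}  B6 = {a, e, f}  B7 = {d, e, h}
Tree: B1–B2, B2–B3, B2–B4, B3–B5, B2–B6, B3–B7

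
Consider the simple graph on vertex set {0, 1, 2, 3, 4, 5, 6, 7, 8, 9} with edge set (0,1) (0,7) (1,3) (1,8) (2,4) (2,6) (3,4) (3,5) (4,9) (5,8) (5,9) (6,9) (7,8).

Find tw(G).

2

A width-2 tree decomposition is:
Bags: B1 = {0, 7, 8}  B2 = {0, 1, 8}  B3 = {1, 5, 8}  B4 = {1, 3, 5}  B5 = {3, 5, 9}  B6 = {3, 4, 9}  B7 = {4, 6, 9}  B8 = {2, 4, 6}
Tree: B1–B2, B2–B3, B3–B4, B4–B5, B5–B6, B6–B7, B7–B8
Every bag has size at most 3, so the width is 3 − 1 = 2 and tw(G) ≤ 2. For the lower bound, G contains the cycle 7–0–1–8–7, so G is not a forest; only forests have treewidth ≤ 1, hence tw(G) ≥ 2. The upper and lower bounds meet at 2, so that is the treewidth.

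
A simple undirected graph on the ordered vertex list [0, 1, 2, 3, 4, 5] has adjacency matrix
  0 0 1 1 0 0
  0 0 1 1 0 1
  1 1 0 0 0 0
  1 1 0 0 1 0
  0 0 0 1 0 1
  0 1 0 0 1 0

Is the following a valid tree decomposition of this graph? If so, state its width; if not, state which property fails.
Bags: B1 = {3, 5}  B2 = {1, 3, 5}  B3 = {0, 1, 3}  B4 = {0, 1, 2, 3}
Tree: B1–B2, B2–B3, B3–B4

No — vertex 4 appears in no bag.

A tree decomposition must satisfy three properties: every vertex lies in some bag; for every edge, both endpoints lie together in some bag; and for every vertex, the bags containing it form a connected subtree. Here vertex 4 appears in no bag, so the decomposition is invalid.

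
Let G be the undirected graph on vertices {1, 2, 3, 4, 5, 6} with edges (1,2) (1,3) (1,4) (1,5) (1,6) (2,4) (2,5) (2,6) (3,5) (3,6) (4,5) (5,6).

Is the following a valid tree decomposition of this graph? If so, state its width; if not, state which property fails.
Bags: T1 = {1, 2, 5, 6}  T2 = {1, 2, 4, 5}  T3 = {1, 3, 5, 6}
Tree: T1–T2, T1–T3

Checking the three conditions: (i) the bags cover all of {1, 2, 3, 4, 5, 6}; (ii) for each edge, some bag contains both endpoints; (iii) the bags containing any fixed vertex form a subtree. All hold, so the decomposition is valid with width 4 − 1 = 3.

Yes; width 3.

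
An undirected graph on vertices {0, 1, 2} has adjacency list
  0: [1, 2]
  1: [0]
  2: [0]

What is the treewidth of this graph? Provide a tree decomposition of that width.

The largest bag has 2 vertices, giving width 1; this decomposition certifies tw(G) ≤ 1. Any graph with an edge has treewidth ≥ 1, and G has the edge 0–1. Hence tw(G) = 1 exactly.

Treewidth 1.
One optimal decomposition is:
Bags: B1 = {0, 1}  B2 = {0, 2}
Tree: B1–B2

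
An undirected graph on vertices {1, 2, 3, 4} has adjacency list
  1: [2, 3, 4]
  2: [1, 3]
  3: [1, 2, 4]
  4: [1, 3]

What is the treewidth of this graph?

2

A width-2 tree decomposition is:
Bags: B1 = {1, 2, 3}  B2 = {1, 3, 4}
Tree: B1–B2
Every bag has size at most 3, so the width is 3 − 1 = 2 and tw(G) ≤ 2. Conversely, {1, 2, 3} is a clique of size 3, and the vertices of any clique must share a bag in every tree decomposition; so some bag has ≥ 3 vertices and tw(G) ≥ 2. Combining the bounds, tw(G) = 2.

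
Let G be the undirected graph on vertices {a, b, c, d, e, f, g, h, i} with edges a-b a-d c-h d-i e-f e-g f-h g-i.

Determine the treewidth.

A width-1 tree decomposition is:
Bags: B1 = {c, h}  B2 = {f, h}  B3 = {e, f}  B4 = {e, g}  B5 = {g, i}  B6 = {d, i}  B7 = {a, d}  B8 = {a, b}
Tree: B1–B2, B2–B3, B3–B4, B4–B5, B5–B6, B6–B7, B7–B8
The largest bag has 2 vertices, giving width 1; this decomposition certifies tw(G) ≤ 1. Since G has at least one edge (e.g. c–h), it is not an edgeless graph, so tw(G) ≥ 1. The upper and lower bounds meet at 1, so that is the treewidth.

1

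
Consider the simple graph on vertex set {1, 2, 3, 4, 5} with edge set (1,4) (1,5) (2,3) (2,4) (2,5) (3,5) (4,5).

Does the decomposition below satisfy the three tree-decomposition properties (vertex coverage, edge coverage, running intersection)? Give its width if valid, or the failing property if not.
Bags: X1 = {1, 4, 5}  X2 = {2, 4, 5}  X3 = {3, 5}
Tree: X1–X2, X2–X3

A tree decomposition must satisfy three properties: every vertex lies in some bag; for every edge, both endpoints lie together in some bag; and for every vertex, the bags containing it form a connected subtree. Here edge (2,3) lies in no bag, so the decomposition is invalid.

No — edge (2,3) lies in no bag.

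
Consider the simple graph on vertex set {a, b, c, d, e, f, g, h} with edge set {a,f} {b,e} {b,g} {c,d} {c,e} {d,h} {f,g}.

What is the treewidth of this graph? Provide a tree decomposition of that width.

Treewidth 1.
Bags: B1 = {a, f}  B2 = {f, g}  B3 = {b, g}  B4 = {b, e}  B5 = {c, e}  B6 = {c, d}  B7 = {d, h}
Tree: B1–B2, B2–B3, B3–B4, B4–B5, B5–B6, B6–B7

The largest bag has 2 vertices, giving width 1; this decomposition certifies tw(G) ≤ 1. Since G has at least one edge (e.g. a–f), it is not an edgeless graph, so tw(G) ≥ 1. Combining the bounds, tw(G) = 1.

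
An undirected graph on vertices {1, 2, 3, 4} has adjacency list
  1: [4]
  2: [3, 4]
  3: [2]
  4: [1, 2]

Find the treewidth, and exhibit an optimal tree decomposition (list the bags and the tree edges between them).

Treewidth 1.
Bags: B1 = {2, 4}  B2 = {1, 4}  B3 = {2, 3}
Tree: B1–B2, B1–B3

The largest bag has 2 vertices, giving width 1; this decomposition certifies tw(G) ≤ 1. G has an edge, so its treewidth is at least 1. Hence tw(G) = 1 exactly.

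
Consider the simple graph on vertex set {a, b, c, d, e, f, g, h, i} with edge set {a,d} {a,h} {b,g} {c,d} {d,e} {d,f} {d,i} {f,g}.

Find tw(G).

1

A width-1 tree decomposition is:
Bags: B1 = {a, h}  B2 = {a, d}  B3 = {d, f}  B4 = {f, g}  B5 = {c, d}  B6 = {b, g}  B7 = {d, e}  B8 = {d, i}
Tree: B1–B2, B2–B3, B3–B4, B2–B5, B4–B6, B5–B7, B5–B8
Every bag has size at most 2, so the width is 2 − 1 = 1 and tw(G) ≤ 1. Since G has at least one edge (e.g. a–h), it is not an edgeless graph, so tw(G) ≥ 1. Hence tw(G) = 1 exactly.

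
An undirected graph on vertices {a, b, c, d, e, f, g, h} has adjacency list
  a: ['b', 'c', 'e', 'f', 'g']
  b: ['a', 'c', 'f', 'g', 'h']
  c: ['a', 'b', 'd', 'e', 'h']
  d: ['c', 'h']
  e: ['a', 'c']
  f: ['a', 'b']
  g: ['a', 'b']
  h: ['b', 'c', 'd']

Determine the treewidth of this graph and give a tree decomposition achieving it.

Every bag has size at most 3, so the width is 3 − 1 = 2 and tw(G) ≤ 2. Conversely, {c, d, h} is a clique of size 3, and the vertices of any clique must share a bag in every tree decomposition; so some bag has ≥ 3 vertices and tw(G) ≥ 2. The upper and lower bounds meet at 2, so that is the treewidth.

Treewidth 2.
One such decomposition:
Bags: B1 = {a, b, c}  B2 = {a, b, g}  B3 = {a, b, f}  B4 = {b, c, h}  B5 = {c, d, h}  B6 = {a, c, e}
Tree: B1–B2, B1–B3, B1–B4, B4–B5, B1–B6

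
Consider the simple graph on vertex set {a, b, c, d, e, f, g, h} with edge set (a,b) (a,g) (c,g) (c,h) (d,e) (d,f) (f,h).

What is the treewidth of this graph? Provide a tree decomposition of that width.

Treewidth 1.
One such decomposition:
Bags: B1 = {d, e}  B2 = {d, f}  B3 = {f, h}  B4 = {c, h}  B5 = {c, g}  B6 = {a, g}  B7 = {a, b}
Tree: B1–B2, B2–B3, B3–B4, B4–B5, B5–B6, B6–B7

The largest bag has 2 vertices, giving width 1; this decomposition certifies tw(G) ≤ 1. Since G has at least one edge (e.g. e–d), it is not an edgeless graph, so tw(G) ≥ 1. Hence tw(G) = 1 exactly.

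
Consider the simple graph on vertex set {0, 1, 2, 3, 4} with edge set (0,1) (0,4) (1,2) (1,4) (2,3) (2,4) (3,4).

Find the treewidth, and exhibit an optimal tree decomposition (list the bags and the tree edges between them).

Treewidth 2.
Bags: B1 = {1, 2, 4}  B2 = {2, 3, 4}  B3 = {0, 1, 4}
Tree: B1–B2, B1–B3

Each bag holds 3 vertices, so the decomposition has width 2, which upper-bounds the treewidth. Conversely, {0, 1, 4} is a clique of size 3, and the vertices of any clique must share a bag in every tree decomposition; so some bag has ≥ 3 vertices and tw(G) ≥ 2. The upper and lower bounds meet at 2, so that is the treewidth.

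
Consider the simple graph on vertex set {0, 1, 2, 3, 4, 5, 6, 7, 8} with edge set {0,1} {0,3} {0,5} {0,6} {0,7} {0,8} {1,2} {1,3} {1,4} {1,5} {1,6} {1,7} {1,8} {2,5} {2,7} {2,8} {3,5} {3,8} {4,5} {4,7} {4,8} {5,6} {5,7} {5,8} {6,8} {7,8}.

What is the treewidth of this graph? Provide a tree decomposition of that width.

The largest bag has 5 vertices, giving width 4; this decomposition certifies tw(G) ≤ 4. On the other hand G contains the 5-clique {0, 1, 3, 5, 8}. A clique must lie in a single bag of any decomposition, so no decomposition can have width below 4. Therefore the treewidth is 4.

Treewidth 4.
One such decomposition:
Bags: B1 = {0, 1, 5, 7, 8}  B2 = {1, 2, 5, 7, 8}  B3 = {0, 1, 5, 6, 8}  B4 = {1, 4, 5, 7, 8}  B5 = {0, 1, 3, 5, 8}
Tree: B1–B2, B1–B3, B2–B4, B1–B5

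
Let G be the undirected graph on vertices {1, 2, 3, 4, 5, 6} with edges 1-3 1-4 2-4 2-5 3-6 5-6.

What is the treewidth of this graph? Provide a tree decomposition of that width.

Each bag holds 3 vertices, so the decomposition has width 2, which upper-bounds the treewidth. The edges 1–4–2–5–6–3–1 form a cycle, so G is not a tree and its treewidth is at least 2. The upper and lower bounds meet at 2, so that is the treewidth.

Treewidth 2.
One such decomposition:
Bags: B1 = {1, 2, 4}  B2 = {1, 2, 5}  B3 = {1, 5, 6}  B4 = {1, 3, 6}
Tree: B1–B2, B2–B3, B3–B4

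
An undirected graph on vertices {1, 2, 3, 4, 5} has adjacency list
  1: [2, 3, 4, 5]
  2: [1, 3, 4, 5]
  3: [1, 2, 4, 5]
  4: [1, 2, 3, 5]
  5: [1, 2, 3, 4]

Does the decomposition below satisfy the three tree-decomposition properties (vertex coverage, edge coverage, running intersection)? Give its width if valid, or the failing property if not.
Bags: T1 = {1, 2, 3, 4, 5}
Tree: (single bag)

Yes; width 4.

Every vertex of G appears in some bag (union = {1, 2, 3, 4, 5}); every edge is covered by a bag; and for each vertex v the set of bags containing v is connected in the bag tree. The decomposition is therefore valid. The largest bag has 5 vertices, so the width is 4.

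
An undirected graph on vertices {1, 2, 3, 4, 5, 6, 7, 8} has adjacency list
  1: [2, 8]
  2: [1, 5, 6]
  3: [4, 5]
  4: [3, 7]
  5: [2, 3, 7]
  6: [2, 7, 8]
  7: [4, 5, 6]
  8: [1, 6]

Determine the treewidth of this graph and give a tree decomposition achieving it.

Each bag holds 3 vertices, so the decomposition has width 2, which upper-bounds the treewidth. Since 3–4–7–5–3 is a cycle in G, G is not acyclic. Forests are exactly the graphs of treewidth ≤ 1, so tw(G) ≥ 2. Therefore the treewidth is 2.

Treewidth 2.
One optimal decomposition is:
Bags: B1 = {3, 4, 5}  B2 = {4, 5, 7}  B3 = {2, 5, 7}  B4 = {2, 6, 7}  B5 = {1, 2, 6}  B6 = {1, 6, 8}
Tree: B1–B2, B2–B3, B3–B4, B4–B5, B5–B6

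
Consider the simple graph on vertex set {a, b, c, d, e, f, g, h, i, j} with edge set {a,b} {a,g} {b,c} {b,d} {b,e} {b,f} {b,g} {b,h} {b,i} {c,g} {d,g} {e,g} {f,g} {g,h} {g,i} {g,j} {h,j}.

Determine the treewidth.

A width-2 tree decomposition is:
Bags: B1 = {b, g, h}  B2 = {g, h, j}  B3 = {b, d, g}  B4 = {b, g, i}  B5 = {b, c, g}  B6 = {a, b, g}  B7 = {b, e, g}  B8 = {b, f, g}
Tree: B1–B2, B1–B3, B1–B4, B3–B5, B1–B6, B5–B7, B3–B8
Every bag has size at most 3, so the width is 3 − 1 = 2 and tw(G) ≤ 2. Conversely, {g, h, j} is a clique of size 3, and the vertices of any clique must share a bag in every tree decomposition; so some bag has ≥ 3 vertices and tw(G) ≥ 2. Hence tw(G) = 2 exactly.

2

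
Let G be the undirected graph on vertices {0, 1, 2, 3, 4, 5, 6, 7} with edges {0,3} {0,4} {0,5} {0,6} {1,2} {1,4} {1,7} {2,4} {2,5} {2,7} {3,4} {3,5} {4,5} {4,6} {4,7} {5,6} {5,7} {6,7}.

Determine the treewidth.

A width-3 tree decomposition is:
Bags: B1 = {4, 5, 6, 7}  B2 = {0, 4, 5, 6}  B3 = {0, 3, 4, 5}  B4 = {2, 4, 5, 7}  B5 = {1, 2, 4, 7}
Tree: B1–B2, B2–B3, B1–B4, B4–B5
Each bag holds 4 vertices, so the decomposition has width 3, which upper-bounds the treewidth. For the lower bound, the 4 vertices {1, 2, 4, 7} are pairwise adjacent, and any tree decomposition puts a clique entirely inside one bag — forcing width ≥ 3. Combining the bounds, tw(G) = 3.

3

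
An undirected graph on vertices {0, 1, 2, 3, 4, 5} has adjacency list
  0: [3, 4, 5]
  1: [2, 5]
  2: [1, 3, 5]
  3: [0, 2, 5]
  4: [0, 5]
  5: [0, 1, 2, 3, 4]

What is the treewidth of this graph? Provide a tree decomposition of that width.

Each bag holds 3 vertices, so the decomposition has width 2, which upper-bounds the treewidth. Conversely, {0, 3, 5} is a clique of size 3, and the vertices of any clique must share a bag in every tree decomposition; so some bag has ≥ 3 vertices and tw(G) ≥ 2. Hence tw(G) = 2 exactly.

Treewidth 2.
One optimal decomposition is:
Bags: B1 = {0, 3, 5}  B2 = {2, 3, 5}  B3 = {1, 2, 5}  B4 = {0, 4, 5}
Tree: B1–B2, B2–B3, B1–B4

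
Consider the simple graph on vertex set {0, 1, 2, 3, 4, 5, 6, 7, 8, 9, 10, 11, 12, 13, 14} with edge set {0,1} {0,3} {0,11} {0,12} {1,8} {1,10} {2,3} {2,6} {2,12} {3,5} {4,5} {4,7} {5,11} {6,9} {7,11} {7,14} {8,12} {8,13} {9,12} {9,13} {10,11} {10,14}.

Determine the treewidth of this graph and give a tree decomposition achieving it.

Treewidth 3.
Bags: B1 = {6, 8, 9, 13}  B2 = {6, 8, 9, 12}  B3 = {2, 6, 8, 12}  B4 = {1, 2, 8, 12}  B5 = {0, 1, 2, 12}  B6 = {0, 1, 2, 3}  B7 = {0, 1, 3, 10}  B8 = {0, 3, 10, 11}  B9 = {3, 5, 10, 11}  B10 = {5, 10, 11, 14}  B11 = {5, 7, 11, 14}  B12 = {4, 5, 7, 14}
Tree: B1–B2, B2–B3, B3–B4, B4–B5, B5–B6, B6–B7, B7–B8, B8–B9, B9–B10, B10–B11, B11–B12

The largest bag has 4 vertices, giving width 3; this decomposition certifies tw(G) ≤ 3. For the lower bound: the 4 vertex sets {6,9,13}, {8}, {12}, {0,1,2,3} are disjoint, each induces a connected subgraph, and every pair is joined by at least one edge of G. Contracting each set to a single vertex therefore yields K_{4} as a minor, and since treewidth is minor-monotone, tw(G) ≥ tw(K_{4}) = 3. The upper and lower bounds meet at 3, so that is the treewidth.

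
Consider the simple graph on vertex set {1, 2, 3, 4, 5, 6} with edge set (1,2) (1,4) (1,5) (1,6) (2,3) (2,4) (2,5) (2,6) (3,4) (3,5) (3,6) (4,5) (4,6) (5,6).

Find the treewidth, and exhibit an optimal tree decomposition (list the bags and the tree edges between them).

Treewidth 4.
One such decomposition:
Bags: B1 = {2, 3, 4, 5, 6}  B2 = {1, 2, 4, 5, 6}
Tree: B1–B2

The largest bag has 5 vertices, giving width 4; this decomposition certifies tw(G) ≤ 4. On the other hand G contains the 5-clique {1, 2, 4, 5, 6}. A clique must lie in a single bag of any decomposition, so no decomposition can have width below 4. Hence tw(G) = 4 exactly.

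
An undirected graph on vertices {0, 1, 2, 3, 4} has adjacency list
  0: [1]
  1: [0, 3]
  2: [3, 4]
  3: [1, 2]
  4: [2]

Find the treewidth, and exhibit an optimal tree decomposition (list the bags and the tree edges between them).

The largest bag has 2 vertices, giving width 1; this decomposition certifies tw(G) ≤ 1. Since G has at least one edge (e.g. 0–1), it is not an edgeless graph, so tw(G) ≥ 1. Combining the bounds, tw(G) = 1.

Treewidth 1.
One such decomposition:
Bags: B1 = {0, 1}  B2 = {1, 3}  B3 = {2, 3}  B4 = {2, 4}
Tree: B1–B2, B2–B3, B3–B4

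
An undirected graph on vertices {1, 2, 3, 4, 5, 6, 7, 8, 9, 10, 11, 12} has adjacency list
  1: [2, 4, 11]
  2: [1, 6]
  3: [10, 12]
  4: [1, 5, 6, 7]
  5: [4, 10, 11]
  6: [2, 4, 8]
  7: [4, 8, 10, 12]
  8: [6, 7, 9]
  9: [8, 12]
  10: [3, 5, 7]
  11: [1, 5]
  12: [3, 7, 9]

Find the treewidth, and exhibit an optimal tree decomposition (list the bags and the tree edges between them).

Treewidth 3.
Bags: B1 = {1, 2, 5, 11}  B2 = {1, 2, 4, 5}  B3 = {2, 4, 5, 6}  B4 = {4, 5, 6, 10}  B5 = {4, 6, 7, 10}  B6 = {6, 7, 8, 10}  B7 = {3, 7, 8, 10}  B8 = {3, 7, 8, 12}  B9 = {3, 8, 9, 12}
Tree: B1–B2, B2–B3, B3–B4, B4–B5, B5–B6, B6–B7, B7–B8, B8–B9

Each bag holds 4 vertices, so the decomposition has width 3, which upper-bounds the treewidth. For the lower bound: the 4 vertex sets {1,2,11}, {5}, {4}, {6,7,8,10} are disjoint, each induces a connected subgraph, and every pair is joined by at least one edge of G. Contracting each set to a single vertex therefore yields K_{4} as a minor, and since treewidth is minor-monotone, tw(G) ≥ tw(K_{4}) = 3. Hence tw(G) = 3 exactly.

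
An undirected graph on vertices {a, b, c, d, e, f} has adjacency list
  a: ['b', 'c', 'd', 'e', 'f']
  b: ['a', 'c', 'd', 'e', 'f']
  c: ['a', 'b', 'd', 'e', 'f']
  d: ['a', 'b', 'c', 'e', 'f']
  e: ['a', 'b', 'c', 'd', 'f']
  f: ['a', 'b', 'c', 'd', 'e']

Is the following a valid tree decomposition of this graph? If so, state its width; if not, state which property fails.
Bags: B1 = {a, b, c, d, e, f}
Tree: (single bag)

Yes; width 5.

Checking the three conditions: (i) the bags cover all of {a, b, c, d, e, f}; (ii) for each edge, some bag contains both endpoints; (iii) the bags containing any fixed vertex form a subtree. All hold, so the decomposition is valid with width 6 − 1 = 5.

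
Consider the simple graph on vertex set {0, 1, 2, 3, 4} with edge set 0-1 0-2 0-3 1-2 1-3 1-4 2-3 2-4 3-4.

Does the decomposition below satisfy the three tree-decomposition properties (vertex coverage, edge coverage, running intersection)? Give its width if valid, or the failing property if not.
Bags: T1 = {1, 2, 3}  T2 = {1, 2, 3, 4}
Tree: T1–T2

A tree decomposition must satisfy three properties: every vertex lies in some bag; for every edge, both endpoints lie together in some bag; and for every vertex, the bags containing it form a connected subtree. Here vertex 0 appears in no bag, so the decomposition is invalid.

No — vertex 0 appears in no bag.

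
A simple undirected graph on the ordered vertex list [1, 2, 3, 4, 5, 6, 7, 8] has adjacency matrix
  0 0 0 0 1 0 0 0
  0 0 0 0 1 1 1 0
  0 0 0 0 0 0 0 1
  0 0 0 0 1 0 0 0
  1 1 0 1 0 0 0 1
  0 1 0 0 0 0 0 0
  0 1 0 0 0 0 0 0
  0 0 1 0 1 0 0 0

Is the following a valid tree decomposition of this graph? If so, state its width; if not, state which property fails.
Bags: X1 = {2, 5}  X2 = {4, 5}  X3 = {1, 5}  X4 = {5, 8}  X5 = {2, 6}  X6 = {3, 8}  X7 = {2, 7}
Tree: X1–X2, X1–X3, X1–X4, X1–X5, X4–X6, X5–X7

Yes; width 1.

Vertex coverage: the bags together contain {1, 2, 3, 4, 5, 6, 7, 8}, the full vertex set. Edge coverage: each edge of G has both endpoints in at least one bag. Running intersection: for every vertex, the bags containing it form a connected subtree. All three properties hold, so this is a valid tree decomposition of width max|bag| − 1 = 1, and hence tw(G) ≤ 1.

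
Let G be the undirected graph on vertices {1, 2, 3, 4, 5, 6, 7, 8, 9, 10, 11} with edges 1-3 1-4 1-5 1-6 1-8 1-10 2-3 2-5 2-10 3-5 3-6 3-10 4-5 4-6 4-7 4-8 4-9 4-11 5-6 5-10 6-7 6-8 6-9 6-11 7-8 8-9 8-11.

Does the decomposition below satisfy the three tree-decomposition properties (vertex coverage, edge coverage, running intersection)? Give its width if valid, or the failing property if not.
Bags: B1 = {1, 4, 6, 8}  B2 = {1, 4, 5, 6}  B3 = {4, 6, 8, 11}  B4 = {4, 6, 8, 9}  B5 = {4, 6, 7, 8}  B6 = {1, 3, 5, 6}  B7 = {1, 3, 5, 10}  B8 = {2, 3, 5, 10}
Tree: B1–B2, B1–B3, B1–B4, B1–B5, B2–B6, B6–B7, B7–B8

Yes; width 3.

Checking the three conditions: (i) the bags cover all of {1, 2, 3, 4, 5, 6, 7, 8, 9, 10, 11}; (ii) for each edge, some bag contains both endpoints; (iii) the bags containing any fixed vertex form a subtree. All hold, so the decomposition is valid with width 4 − 1 = 3.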